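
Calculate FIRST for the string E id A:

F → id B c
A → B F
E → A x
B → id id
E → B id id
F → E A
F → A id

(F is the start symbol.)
FIRST sets of the non-terminals involved (from the grammar, by fixed-point iteration):
  FIRST(E) = { 'id' }

To compute FIRST(E id A), process the symbols left to right:
Symbol E is a non-terminal. Add FIRST(E) \ {ε} = { 'id' }
E is not nullable (ε ∉ FIRST(E)), so stop here.
FIRST(E id A) = { 'id' }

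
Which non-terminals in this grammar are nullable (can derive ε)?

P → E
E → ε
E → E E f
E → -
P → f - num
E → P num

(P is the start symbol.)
{ 'E', 'P' }

ε-productions: E → ε
So E is immediately nullable.
P → E: every symbol on the right is nullable, so P is nullable too.
Every non-terminal is now nullable.
Nullable = { 'E', 'P' }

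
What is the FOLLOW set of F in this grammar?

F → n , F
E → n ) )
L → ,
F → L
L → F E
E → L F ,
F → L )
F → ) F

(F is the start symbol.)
To compute FOLLOW(F), find every occurrence of F on a right-hand side N → α F β: add FIRST(β) \ {ε}, and if β is empty or nullable also add FOLLOW(N). Iterate to a fixed point.

F is the start symbol, so $ ∈ FOLLOW(F).
In F → n , F: F is at the end; this adds FOLLOW(F) to itself — nothing new
In L → F E: F is followed by E, add FIRST(E) \ {ε} = { ')', ',', 'n' }
In E → L F ,: F is followed by ',', add FIRST(',') \ {ε} = { ',' }
In F → ) F: F is at the end; this adds FOLLOW(F) to itself — nothing new

Taking the union: FOLLOW(F) = { $, ')', ',', 'n' }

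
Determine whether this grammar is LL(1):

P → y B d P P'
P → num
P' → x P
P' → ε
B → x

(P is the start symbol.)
Relevant sets:
  FOLLOW(P') = { $, 'x' }

For P:
  PREDICT(P → y B d P P') = { 'y' }
  PREDICT(P → num) = { 'num' }
For P':
  PREDICT(P' → x P) = { 'x' }
  PREDICT(P' → ε) = { $, 'x' }
B has a single production, so nothing to check there.

Conflict found: Predict set conflict for P': { 'x' }
The grammar is NOT LL(1).

Answer: No. Predict set conflict for P': { 'x' }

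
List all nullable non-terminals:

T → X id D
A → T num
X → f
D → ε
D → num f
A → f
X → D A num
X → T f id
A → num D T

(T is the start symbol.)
{ 'D' }

ε-productions: D → ε
So D is immediately nullable.
No further non-terminal can be added: every production for the remaining non-terminals contains a terminal or a non-nullable non-terminal.
Nullable = { 'D' }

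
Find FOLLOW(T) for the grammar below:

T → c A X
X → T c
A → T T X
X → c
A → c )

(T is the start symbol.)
{ $, 'c' }

To compute FOLLOW(T), find every occurrence of T on a right-hand side N → α T β: add FIRST(β) \ {ε}, and if β is empty or nullable also add FOLLOW(N). Iterate to a fixed point.

T is the start symbol, so $ ∈ FOLLOW(T).
In X → T c: T is followed by c, add FIRST(c) \ {ε} = { 'c' }
In A → T T X: T is followed by T X, add FIRST(T X) \ {ε} = { 'c' }
In A → T T X: T is followed by X, add FIRST(X) \ {ε} = { 'c' }

Taking the union: FOLLOW(T) = { $, 'c' }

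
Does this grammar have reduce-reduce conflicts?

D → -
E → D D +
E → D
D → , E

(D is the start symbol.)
No reduce-reduce conflicts

A reduce-reduce conflict occurs when an LR(0) state has two complete items [A → α .] and [B → β .] — both call for a reduction, and with no lookahead the parser cannot choose between them.

Augment with D' → D and build the canonical LR(0) collection (I0 = CLOSURE({[D' → . D]}), then GOTO on every symbol after a dot until no new states appear). It has 8 states:
  I0: { [D → . , E], [D → . -], [D' → . D] }  — shift
  I1: { [D → , . E], [D → . , E], [D → . -], [E → . D D +], [E → . D] }  — shift
  I2: { [D → - .] }  — reduce
  I3: { [D' → D .] }  — accept
  I4: { [D → . , E], [D → . -], [E → D . D +], [E → D .] }  — shift, reduce
  I5: { [D → , E .] }  — reduce
  I6: { [E → D D . +] }  — shift
  I7: { [E → D D + .] }  — reduce

No state contains more than one complete item.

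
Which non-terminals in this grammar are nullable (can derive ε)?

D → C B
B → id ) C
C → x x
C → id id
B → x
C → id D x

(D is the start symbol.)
A non-terminal is nullable if it can derive ε (the empty string): either it has an ε-production, or it has a production whose right-hand side consists entirely of nullable non-terminals.

There are no ε-productions, so no non-terminal can derive ε.
No non-terminals are nullable.

Answer: None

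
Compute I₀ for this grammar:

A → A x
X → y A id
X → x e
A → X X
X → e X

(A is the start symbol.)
{ [A → . A x], [A → . X X], [A' → . A], [X → . e X], [X → . x e], [X → . y A id] }

First, augment the grammar with A' → A
I₀ = CLOSURE({ [A' → . A] }):
  [A' → . A] has the dot before A: add [A → . A x], [A → . X X]
  [A → . X X] has the dot before X: add [X → . y A id], [X → . x e], [X → . e X]
No further items can be added.

I₀ = { [A → . A x], [A → . X X], [A' → . A], [X → . e X], [X → . x e], [X → . y A id] }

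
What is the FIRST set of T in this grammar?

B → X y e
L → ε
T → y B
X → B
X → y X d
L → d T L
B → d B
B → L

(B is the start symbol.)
To compute FIRST(T), examine every production with T on the left-hand side, reading each right-hand side left to right until a non-nullable symbol is reached.

From T → y B:
  - y is a terminal: add 'y' and stop

Collecting: FIRST(T) = { 'y' }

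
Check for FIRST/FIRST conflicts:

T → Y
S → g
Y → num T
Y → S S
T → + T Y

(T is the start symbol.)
No FIRST/FIRST conflicts.

A FIRST/FIRST conflict occurs when two productions N → α and N → β for the same non-terminal have FIRST(α) ∩ FIRST(β) ≠ ∅ (with ε ∈ FIRST of a nullable right-hand side, so two nullable alternatives also conflict).

FIRST sets of the non-terminals at (or reachable through a nullable prefix from) the front of some alternative:
  FIRST(Y) = { 'g', 'num' }
  FIRST(S) = { 'g' }

Productions for T:
  T → Y: FIRST = { 'g', 'num' }
  T → + T Y: FIRST = { '+' }
Productions for Y:
  Y → num T: FIRST = { 'num' }
  Y → S S: FIRST = { 'g' }
S has only one production, so no FIRST/FIRST conflict is possible there.

All alternatives of each non-terminal have pairwise disjoint FIRST sets.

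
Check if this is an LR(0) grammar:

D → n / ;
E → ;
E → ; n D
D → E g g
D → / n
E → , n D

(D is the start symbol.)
Augment with D' → D and build the canonical LR(0) collection (I0 = CLOSURE({[D' → . D]}), then GOTO on every symbol after a dot until no new states appear). It has 16 states:
  I0: { [D → . / n], [D → . E g g], [D → . n / ;], [D' → . D], [E → . , n D], [E → . ; n D], [E → . ;] }  — shift
  I1: { [E → , . n D] }  — shift
  I2: { [D → / . n] }  — shift
  I3: { [E → ; . n D], [E → ; .] }  — shift, reduce
  I4: { [D' → D .] }  — accept
  I5: { [D → E . g g] }  — shift
  I6: { [D → n . / ;] }  — shift
  I7: { [D → n / . ;] }  — shift
  I8: { [D → n / ; .] }  — reduce
  I9: { [D → E g . g] }  — shift
  I10: { [D → E g g .] }  — reduce
  I11: { [D → . / n], [D → . E g g], [D → . n / ;], [E → . , n D], [E → . ; n D], [E → . ;], [E → ; n . D] }  — shift
  I12: { [E → ; n D .] }  — reduce
  I13: { [D → / n .] }  — reduce
  I14: { [D → . / n], [D → . E g g], [D → . n / ;], [E → , n . D], [E → . , n D], [E → . ; n D], [E → . ;] }  — shift
  I15: { [E → , n D .] }  — reduce

Conflict in state I3:
  Shift-reduce conflict between [E → ; .] and [E → ; . n D]
So the grammar is NOT LR(0).

Answer: No. Shift-reduce conflict between [E → ; .] and [E → ; . n D]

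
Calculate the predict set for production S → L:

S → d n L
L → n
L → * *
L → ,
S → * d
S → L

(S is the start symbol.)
PREDICT(S → L) = (FIRST(RHS) \ {ε}) ∪ (FOLLOW(S) if ε ∈ FIRST(RHS), i.e. RHS ⇒* ε)
FIRST(L) = { '*', ',', 'n' }
FIRST(L) = { '*', ',', 'n' }
ε ∉ FIRST(L), so FOLLOW(S) is not added.
PREDICT(S → L) = { '*', ',', 'n' }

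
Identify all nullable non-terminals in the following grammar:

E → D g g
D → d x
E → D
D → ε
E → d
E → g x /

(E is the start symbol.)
{ 'D', 'E' }

A non-terminal is nullable if it can derive ε (the empty string): either it has an ε-production, or it has a production whose right-hand side consists entirely of nullable non-terminals.

ε-productions: D → ε
So D is immediately nullable.
E → D: every symbol on the right is nullable, so E is nullable too.
Every non-terminal is now nullable.
Nullable = { 'D', 'E' }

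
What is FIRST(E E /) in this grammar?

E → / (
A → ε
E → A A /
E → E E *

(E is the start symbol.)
FIRST sets of the non-terminals involved (from the grammar, by fixed-point iteration):
  FIRST(E) = { '/' }

To compute FIRST(E E /), process the symbols left to right:
Symbol E is a non-terminal. Add FIRST(E) \ {ε} = { '/' }
E is not nullable (ε ∉ FIRST(E)), so stop here.
FIRST(E E /) = { '/' }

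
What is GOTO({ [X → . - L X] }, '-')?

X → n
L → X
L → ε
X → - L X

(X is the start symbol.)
{ [L → . X], [L → .], [X → - . L X], [X → . - L X], [X → . n] }

GOTO(I, '-') = CLOSURE({ [A → αX.β] : [A → α.Xβ] ∈ I, X = '-' })

Items with dot before '-', with the dot advanced:
  [X → . - L X] → [X → - . L X]
Closure of the advanced items:
  [X → - . L X] has the dot before L: add [L → . X], [L → .]
  [L → . X] has the dot before X: add [X → . n], [X → . - L X]

GOTO = { [L → . X], [L → .], [X → - . L X], [X → . - L X], [X → . n] }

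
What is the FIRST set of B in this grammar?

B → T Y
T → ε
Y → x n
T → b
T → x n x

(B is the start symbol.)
To compute FIRST(B), examine every production with B on the left-hand side, reading each right-hand side left to right until a non-nullable symbol is reached.

FIRST sets of the other non-terminals involved (by the same procedure, iterated to a fixed point):
  FIRST(T) = { 'b', 'x', ε }
  FIRST(Y) = { 'x' }

From B → T Y:
  - T is a non-terminal: add FIRST(T) \ {ε} = { 'b', 'x' }
    T is nullable, so continue to the next symbol
  - Y is a non-terminal: add FIRST(Y) \ {ε} = { 'x' }
    Y is not nullable, so stop

Collecting: FIRST(B) = { 'b', 'x' }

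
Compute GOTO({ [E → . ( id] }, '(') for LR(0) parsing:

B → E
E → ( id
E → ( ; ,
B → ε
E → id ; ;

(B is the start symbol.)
GOTO(I, '(') = CLOSURE({ [A → αX.β] : [A → α.Xβ] ∈ I, X = '(' })

Items with dot before '(', with the dot advanced:
  [E → . ( id] → [E → ( . id]
Closure adds nothing (no advanced item has the dot before a non-terminal).

GOTO = { [E → ( . id] }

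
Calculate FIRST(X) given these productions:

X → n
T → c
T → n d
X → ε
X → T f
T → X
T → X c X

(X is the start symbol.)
To compute FIRST(X), examine every production with X on the left-hand side, reading each right-hand side left to right until a non-nullable symbol is reached.

FIRST sets of the other non-terminals involved (by the same procedure, iterated to a fixed point):
  FIRST(T) = { 'c', 'f', 'n', ε }

From X → n:
  - n is a terminal: add 'n' and stop
From X → ε:
  - ε-production, so ε ∈ FIRST(X)
From X → T f:
  - T is a non-terminal: add FIRST(T) \ {ε} = { 'c', 'f', 'n' }
    T is nullable, so continue to the next symbol
  - f is a terminal: add 'f' and stop

Collecting: FIRST(X) = { 'c', 'f', 'n', ε }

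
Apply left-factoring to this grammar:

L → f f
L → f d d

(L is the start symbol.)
Left-factoring transforms A → αβ₁ | αβ₂ into A → αA' and A' → β₁ | β₂
(α is the longest common prefix among the alternatives). Repeat until
no nonterminal has two alternatives with a common prefix.

Round 1: L has alternatives sharing prefix 'f'. Introduce L': L → f L'
  Add: L' → f
  Add: L' → d d

No remaining common prefixes — done.

Resulting grammar:
L → f L'
L' → f
L' → d d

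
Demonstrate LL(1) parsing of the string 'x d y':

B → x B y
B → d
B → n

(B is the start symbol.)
Stack is shown with the top on the left.

Stack    Input    Action
------------------------
B $      x d y $  output B → x B y
x B y $  x d y $  match 'x'
B y $    d y $    output B → d
d y $    d y $    match 'd'
y $      y $      match 'y'
$        $        accept

The string is accepted.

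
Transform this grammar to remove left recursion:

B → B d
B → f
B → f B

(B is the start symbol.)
B is directly left-recursive. The standard transformation for
  A → A α₁ | ... | A α_m | β₁ | ... | β_n
is
  A  → β₁ A' | ... | β_n A'
  A' → α₁ A' | ... | α_m A' | ε

B → f becomes B → f B'
B → f B becomes B → f B B'
B → B d becomes B' → d B'
Add B' → ε

Resulting grammar:
B → f B'
B → f B B'
B' → d B'
B' → ε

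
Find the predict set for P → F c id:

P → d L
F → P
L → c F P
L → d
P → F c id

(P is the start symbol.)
{ 'd' }

PREDICT(P → F c id) = (FIRST(RHS) \ {ε}) ∪ (FOLLOW(P) if ε ∈ FIRST(RHS), i.e. RHS ⇒* ε)
FIRST(F) = { 'd' }
FIRST(F c id) = { 'd' }
ε ∉ FIRST(F c id), so FOLLOW(P) is not added.
PREDICT(P → F c id) = { 'd' }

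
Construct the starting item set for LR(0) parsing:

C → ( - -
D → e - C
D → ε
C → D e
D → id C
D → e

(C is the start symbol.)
First, augment the grammar with C' → C
I₀ = CLOSURE({ [C' → . C] }):
  [C' → . C] has the dot before C: add [C → . ( - -], [C → . D e]
  [C → . D e] has the dot before D: add [D → . e - C], [D → .], [D → . id C], [D → . e]
No further items can be added.

I₀ = { [C → . ( - -], [C → . D e], [C' → . C], [D → . e - C], [D → . e], [D → . id C], [D → .] }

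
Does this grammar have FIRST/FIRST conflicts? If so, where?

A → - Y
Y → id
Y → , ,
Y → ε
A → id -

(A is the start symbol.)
No FIRST/FIRST conflicts.

A FIRST/FIRST conflict occurs when two productions N → α and N → β for the same non-terminal have FIRST(α) ∩ FIRST(β) ≠ ∅ (with ε ∈ FIRST of a nullable right-hand side, so two nullable alternatives also conflict).

Productions for A:
  A → - Y: FIRST = { '-' }
  A → id -: FIRST = { 'id' }
Productions for Y:
  Y → id: FIRST = { 'id' }
  Y → , ,: FIRST = { ',' }
  Y → ε: FIRST = { ε }

All alternatives of each non-terminal have pairwise disjoint FIRST sets.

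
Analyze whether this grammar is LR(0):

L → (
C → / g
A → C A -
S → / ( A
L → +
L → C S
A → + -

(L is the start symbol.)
Yes, the grammar is LR(0)

A grammar is LR(0) if no state in the canonical LR(0) collection has:
  - both a shift item (dot before a terminal) and a complete item (shift-reduce conflict), or
  - two or more complete items (reduce-reduce conflict; the accept item [L' → L .] counts as a complete item here).

Augment with L' → L and build the canonical LR(0) collection (I0 = CLOSURE({[L' → . L]}), then GOTO on every symbol after a dot until no new states appear). It has 16 states:
  I0: { [C → . / g], [L → . (], [L → . +], [L → . C S], [L' → . L] }  — shift
  I1: { [L → ( .] }  — reduce
  I2: { [L → + .] }  — reduce
  I3: { [C → / . g] }  — shift
  I4: { [L → C . S], [S → . / ( A] }  — shift
  I5: { [L' → L .] }  — accept
  I6: { [S → / . ( A] }  — shift
  I7: { [L → C S .] }  — reduce
  I8: { [A → . + -], [A → . C A -], [C → . / g], [S → / ( . A] }  — shift
  I9: { [A → + . -] }  — shift
  I10: { [S → / ( A .] }  — reduce
  I11: { [A → . + -], [A → . C A -], [A → C . A -], [C → . / g] }  — shift
  I12: { [A → C A . -] }  — shift
  I13: { [A → C A - .] }  — reduce
  I14: { [A → + - .] }  — reduce
  I15: { [C → / g .] }  — reduce

Every state is either a pure shift/goto state or contains exactly one complete item and nothing to shift — no conflicts. The grammar is LR(0).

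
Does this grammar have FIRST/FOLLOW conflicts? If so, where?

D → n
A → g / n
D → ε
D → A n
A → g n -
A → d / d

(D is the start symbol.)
No FIRST/FOLLOW conflicts.

A FIRST/FOLLOW conflict occurs when a non-terminal N has a nullable alternative N → β (β ⇒* ε) and another alternative N → α with FIRST(α) ∩ FOLLOW(N) ≠ ∅: on such a lookahead the parser cannot decide between expanding α and letting N vanish via β.

Nullable non-terminals: D.
FIRST sets used below: FIRST(A) = { 'd', 'g' }

D: nullable alternative(s) D → ε; FOLLOW(D) = { $ }
  D → n: FIRST \ {ε} = { 'n' } — disjoint from FOLLOW(D)
  D → ε: FIRST \ {ε} = { } — this is the only nullable alternative, skip
  D → A n: FIRST \ {ε} = { 'd', 'g' } — disjoint from FOLLOW(D)

A has no nullable alternative, so no FIRST/FOLLOW check is needed there.

No FIRST/FOLLOW conflicts found.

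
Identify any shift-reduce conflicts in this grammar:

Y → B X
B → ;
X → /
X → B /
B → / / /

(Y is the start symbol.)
A shift-reduce conflict occurs when an LR(0) state has both:
  - a complete (reduce) item [A → α .] (dot at the end), and
  - a shift item [B → β . c γ] (dot before a terminal).

Augment with Y' → Y and build the canonical LR(0) collection (I0 = CLOSURE({[Y' → . Y]}), then GOTO on every symbol after a dot until no new states appear). It has 11 states:
  I0: { [B → . / / /], [B → . ;], [Y → . B X], [Y' → . Y] }  — shift
  I1: { [B → / . / /] }  — shift
  I2: { [B → ; .] }  — reduce
  I3: { [B → . / / /], [B → . ;], [X → . /], [X → . B /], [Y → B . X] }  — shift
  I4: { [Y' → Y .] }  — accept
  I5: { [B → / . / /], [X → / .] }  — shift, reduce
  I6: { [X → B . /] }  — shift
  I7: { [Y → B X .] }  — reduce
  I8: { [X → B / .] }  — reduce
  I9: { [B → / / . /] }  — shift
  I10: { [B → / / / .] }  — reduce

I5 contains reduce item [X → / .] and shift item [B → / . / /] — shift-reduce conflict.

Answer: Yes — I5: [X → / .] vs [B → / . / /]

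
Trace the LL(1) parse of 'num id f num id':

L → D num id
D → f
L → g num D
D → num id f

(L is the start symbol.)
LL(1) parsing maintains a stack (initially the start symbol over $) and the input. At each step: if the stack top is a terminal, match it against the current input token; if it is a non-terminal N, replace it with the RHS of M[N, lookahead] (the unique production whose predict set contains the lookahead).

Stack is shown with the top on the left.

Stack              Input              Action
--------------------------------------------
L $                num id f num id $  output L → D num id
D num id $         num id f num id $  output D → num id f
num id f num id $  num id f num id $  match 'num'
id f num id $      id f num id $      match 'id'
f num id $         f num id $         match 'f'
num id $           num id $           match 'num'
id $               id $               match 'id'
$                  $                  accept

The string is accepted.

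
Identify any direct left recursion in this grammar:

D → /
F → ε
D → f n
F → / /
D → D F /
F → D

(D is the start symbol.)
Direct left recursion occurs when N → N α for some non-terminal N (the right-hand side begins with the left-hand side itself).

D → /: starts with '/'
F → ε: starts with ε
D → f n: starts with f
F → / /: starts with '/'
D → D F /: LEFT RECURSIVE (starts with D)
F → D: starts with D

The grammar has direct left recursion on: D.

Answer: Yes, D is left-recursive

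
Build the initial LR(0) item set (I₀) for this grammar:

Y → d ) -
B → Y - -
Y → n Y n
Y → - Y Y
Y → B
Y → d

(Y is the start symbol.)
First, augment the grammar with Y' → Y
I₀ = CLOSURE({ [Y' → . Y] }):
  [Y' → . Y] has the dot before Y: add [Y → . d ) -], [Y → . n Y n], [Y → . - Y Y], [Y → . B], [Y → . d]
  [Y → . B] has the dot before B: add [B → . Y - -]
No further items can be added.

I₀ = { [B → . Y - -], [Y → . - Y Y], [Y → . B], [Y → . d ) -], [Y → . d], [Y → . n Y n], [Y' → . Y] }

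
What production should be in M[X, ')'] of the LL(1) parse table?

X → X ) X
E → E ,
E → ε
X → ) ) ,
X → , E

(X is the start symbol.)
To find M[X, ')'], we find productions for X where ')' is in the predict set (PREDICT(N → α) = (FIRST(α) \ {ε}) ∪ (FOLLOW(N) if α ⇒* ε)).

Relevant sets:
  FIRST(X) = { ')', ',' }

X → X ) X: PREDICT = { ')', ',' }
  ')' is in predict set, so this production goes in M[X, ')']
X → ) ) ,: PREDICT = { ')' }
  ')' is in predict set, so this production goes in M[X, ')']
X → , E: PREDICT = { ',' }

M[X, ')'] = X → X ) X, X → ) ) ,  (a multiply-defined cell — the grammar is not LL(1))

Answer: X → X ) X, X → ) ) ,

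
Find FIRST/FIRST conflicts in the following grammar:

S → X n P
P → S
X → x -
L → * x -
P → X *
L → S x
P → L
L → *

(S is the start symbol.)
Yes. P → S / P → X '*' on { 'x' }; P → S / P → L on { 'x' }; P → X '*' / P → L on { 'x' }; L → '*' x '-' / L → '*' on { '*' }

A FIRST/FIRST conflict occurs when two productions N → α and N → β for the same non-terminal have FIRST(α) ∩ FIRST(β) ≠ ∅ (with ε ∈ FIRST of a nullable right-hand side, so two nullable alternatives also conflict).

FIRST sets of the non-terminals at (or reachable through a nullable prefix from) the front of some alternative:
  FIRST(S) = { 'x' }
  FIRST(X) = { 'x' }
  FIRST(L) = { '*', 'x' }

Productions for P:
  P → S: FIRST = { 'x' }
  P → X *: FIRST = { 'x' }
  P → L: FIRST = { '*', 'x' }
Productions for L:
  L → * x -: FIRST = { '*' }
  L → S x: FIRST = { 'x' }
  L → *: FIRST = { '*' }
S, X have only one production, so no FIRST/FIRST conflict is possible there.

Conflict for P: P → S and P → X *
  Overlap: { 'x' }
Conflict for P: P → S and P → L
  Overlap: { 'x' }
Conflict for P: P → X * and P → L
  Overlap: { 'x' }
Conflict for L: L → * x - and L → *
  Overlap: { '*' }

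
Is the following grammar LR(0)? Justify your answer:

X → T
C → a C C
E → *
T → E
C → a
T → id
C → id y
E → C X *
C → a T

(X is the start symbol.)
Augment with X' → X and build the canonical LR(0) collection (I0 = CLOSURE({[X' → . X]}), then GOTO on every symbol after a dot until no new states appear). It has 14 states:
  I0: { [C → . a C C], [C → . a T], [C → . a], [C → . id y], [E → . *], [E → . C X *], [T → . E], [T → . id], [X → . T], [X' → . X] }  — shift
  I1: { [E → * .] }  — reduce
  I2: { [C → . a C C], [C → . a T], [C → . a], [C → . id y], [E → . *], [E → . C X *], [E → C . X *], [T → . E], [T → . id], [X → . T] }  — shift
  I3: { [T → E .] }  — reduce
  I4: { [X → T .] }  — reduce
  I5: { [X' → X .] }  — accept
  I6: { [C → . a C C], [C → . a T], [C → . a], [C → . id y], [C → a . C C], [C → a . T], [C → a .], [E → . *], [E → . C X *], [T → . E], [T → . id] }  — shift, reduce
  I7: { [C → id . y], [T → id .] }  — shift, reduce
  I8: { [C → id y .] }  — reduce
  I9: { [C → . a C C], [C → . a T], [C → . a], [C → . id y], [C → a C . C], [E → . *], [E → . C X *], [E → C . X *], [T → . E], [T → . id], [X → . T] }  — shift
  I10: { [C → a T .] }  — reduce
  I11: { [C → . a C C], [C → . a T], [C → . a], [C → . id y], [C → a C C .], [E → . *], [E → . C X *], [E → C . X *], [T → . E], [T → . id], [X → . T] }  — shift, reduce
  I12: { [E → C X . *] }  — shift
  I13: { [E → C X * .] }  — reduce

Conflict in state I6:
  Shift-reduce conflict between [C → a .] and [C → . a]
So the grammar is NOT LR(0).

Answer: No. Shift-reduce conflict between [C → a .] and [C → . a]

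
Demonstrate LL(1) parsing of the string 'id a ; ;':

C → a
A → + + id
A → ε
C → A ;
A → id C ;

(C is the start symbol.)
Stack is shown with the top on the left.

Stack       Input       Action
------------------------------
C $         id a ; ; $  output C → A ;
A ; $       id a ; ; $  output A → id C ;
id C ; ; $  id a ; ; $  match 'id'
C ; ; $     a ; ; $     output C → a
a ; ; $     a ; ; $     match 'a'
; ; $       ; ; $       match ';'
; $         ; $         match ';'
$           $           accept

The string is accepted.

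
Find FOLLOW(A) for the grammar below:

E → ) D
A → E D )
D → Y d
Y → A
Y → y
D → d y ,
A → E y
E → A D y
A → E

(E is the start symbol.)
To compute FOLLOW(A), find every occurrence of A on a right-hand side N → α A β: add FIRST(β) \ {ε}, and if β is empty or nullable also add FOLLOW(N). Iterate to a fixed point.

In Y → A: A is at the end, add FOLLOW(Y)
In E → A D y: A is followed by D y, add FIRST(D y) \ {ε} = { ')', 'd', 'y' }

The FOLLOW sets referred to above (computed the same way, to a fixed point):
  FOLLOW(Y) = { 'd' }

Taking the union: FOLLOW(A) = { ')', 'd', 'y' }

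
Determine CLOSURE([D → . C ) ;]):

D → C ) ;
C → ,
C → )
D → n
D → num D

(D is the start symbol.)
To compute CLOSURE, for each item [A → α.Bβ] where B is a non-terminal, add [B → .γ] for all productions B → γ; repeat for the newly added items until nothing changes.

Start with: [D → . C ) ;]
  [D → . C ) ;] has the dot before C: add [C → . ,], [C → . )]
No further items can be added.

CLOSURE = { [C → . )], [C → . ,], [D → . C ) ;] }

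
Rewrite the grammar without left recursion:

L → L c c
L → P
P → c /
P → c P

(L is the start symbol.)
L → P L'
L' → c c L'
L' → ε
P → c /
P → c P

L is directly left-recursive. The standard transformation for
  A → A α₁ | ... | A α_m | β₁ | ... | β_n
is
  A  → β₁ A' | ... | β_n A'
  A' → α₁ A' | ... | α_m A' | ε

L → P becomes L → P L'
L → L c c becomes L' → c c L'
Add L' → ε

Productions for other non-terminals are unchanged:
  P → c /
  P → c P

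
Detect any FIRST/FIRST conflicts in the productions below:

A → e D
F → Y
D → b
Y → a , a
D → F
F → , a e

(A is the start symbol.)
No FIRST/FIRST conflicts.

FIRST sets of the non-terminals at (or reachable through a nullable prefix from) the front of some alternative:
  FIRST(Y) = { 'a' }
  FIRST(F) = { ',', 'a' }

Productions for F:
  F → Y: FIRST = { 'a' }
  F → , a e: FIRST = { ',' }
Productions for D:
  D → b: FIRST = { 'b' }
  D → F: FIRST = { ',', 'a' }
A, Y have only one production, so no FIRST/FIRST conflict is possible there.

All alternatives of each non-terminal have pairwise disjoint FIRST sets.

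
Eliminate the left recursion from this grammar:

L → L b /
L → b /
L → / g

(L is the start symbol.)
L → b / L'
L → / g L'
L' → b / L'
L' → ε

L is directly left-recursive. The standard transformation for
  A → A α₁ | ... | A α_m | β₁ | ... | β_n
is
  A  → β₁ A' | ... | β_n A'
  A' → α₁ A' | ... | α_m A' | ε

L → b / becomes L → b / L'
L → / g becomes L → / g L'
L → L b / becomes L' → b / L'
Add L' → ε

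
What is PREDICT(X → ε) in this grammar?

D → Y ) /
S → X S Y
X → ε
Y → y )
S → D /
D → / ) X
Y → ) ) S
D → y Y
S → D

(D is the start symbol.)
PREDICT(X → ε) = (FIRST(RHS) \ {ε}) ∪ (FOLLOW(X) if ε ∈ FIRST(RHS), i.e. RHS ⇒* ε)
The right-hand side is ε (FIRST(ε) = { ε }), so the predict set is FOLLOW(X) = { $, ')', '/', 'y' }
PREDICT(X → ε) = { $, ')', '/', 'y' }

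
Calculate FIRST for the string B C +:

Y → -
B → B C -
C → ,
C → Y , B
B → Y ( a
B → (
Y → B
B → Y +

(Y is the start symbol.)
FIRST sets of the non-terminals involved (from the grammar, by fixed-point iteration):
  FIRST(B) = { '(', '-' }

To compute FIRST(B C +), process the symbols left to right:
Symbol B is a non-terminal. Add FIRST(B) \ {ε} = { '(', '-' }
B is not nullable (ε ∉ FIRST(B)), so stop here.
FIRST(B C +) = { '(', '-' }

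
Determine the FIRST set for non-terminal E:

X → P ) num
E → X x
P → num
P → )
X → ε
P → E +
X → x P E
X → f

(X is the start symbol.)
{ ')', 'f', 'num', 'x' }

To compute FIRST(E), examine every production with E on the left-hand side, reading each right-hand side left to right until a non-nullable symbol is reached.

FIRST sets of the other non-terminals involved (by the same procedure, iterated to a fixed point):
  FIRST(X) = { ')', 'f', 'num', 'x', ε }

From E → X x:
  - X is a non-terminal: add FIRST(X) \ {ε} = { ')', 'f', 'num', 'x' }
    X is nullable, so continue to the next symbol
  - x is a terminal: add 'x' and stop

Collecting: FIRST(E) = { ')', 'f', 'num', 'x' }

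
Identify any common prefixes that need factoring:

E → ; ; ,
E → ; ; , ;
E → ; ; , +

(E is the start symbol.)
Left-factoring is needed when two productions for the same non-terminal
share a common prefix on the right-hand side.

Productions for E:
  E → ; ; ,
  E → ; ; , ;
  E → ; ; , +

Found common prefix '; ; ,' in productions for E

Answer: Yes, E has productions with common prefix '; ; ,'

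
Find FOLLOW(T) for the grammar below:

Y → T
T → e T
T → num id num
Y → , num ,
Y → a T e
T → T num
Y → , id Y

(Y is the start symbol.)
In Y → T: T is at the end, add FOLLOW(Y)
In T → e T: T is at the end; this adds FOLLOW(T) to itself — nothing new
In Y → a T e: T is followed by e, add FIRST(e) \ {ε} = { 'e' }
In T → T num: T is followed by num, add FIRST(num) \ {ε} = { 'num' }

The FOLLOW sets referred to above (computed the same way, to a fixed point):
  FOLLOW(Y) = { $ }

Taking the union: FOLLOW(T) = { $, 'e', 'num' }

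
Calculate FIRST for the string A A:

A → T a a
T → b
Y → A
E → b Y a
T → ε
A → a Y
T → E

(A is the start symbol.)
{ 'a', 'b' }

FIRST sets of the non-terminals involved (from the grammar, by fixed-point iteration):
  FIRST(A) = { 'a', 'b' }

To compute FIRST(A A), process the symbols left to right:
Symbol A is a non-terminal. Add FIRST(A) \ {ε} = { 'a', 'b' }
A is not nullable (ε ∉ FIRST(A)), so stop here.
FIRST(A A) = { 'a', 'b' }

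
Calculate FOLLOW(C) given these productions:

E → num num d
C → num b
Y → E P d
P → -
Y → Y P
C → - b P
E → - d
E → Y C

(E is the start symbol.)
To compute FOLLOW(C), find every occurrence of C on a right-hand side N → α C β: add FIRST(β) \ {ε}, and if β is empty or nullable also add FOLLOW(N). Iterate to a fixed point.

In E → Y C: C is at the end, add FOLLOW(E)

The FOLLOW sets referred to above (computed the same way, to a fixed point):
  FOLLOW(E) = { $, '-' }

Taking the union: FOLLOW(C) = { $, '-' }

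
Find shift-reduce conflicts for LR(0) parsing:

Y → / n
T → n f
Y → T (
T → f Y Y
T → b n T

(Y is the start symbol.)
A shift-reduce conflict occurs when an LR(0) state has both:
  - a complete (reduce) item [A → α .] (dot at the end), and
  - a shift item [B → β . c γ] (dot before a terminal).

Augment with Y' → Y and build the canonical LR(0) collection (I0 = CLOSURE({[Y' → . Y]}), then GOTO on every symbol after a dot until no new states appear). It has 14 states:
  I0: { [T → . b n T], [T → . f Y Y], [T → . n f], [Y → . / n], [Y → . T (], [Y' → . Y] }  — shift
  I1: { [Y → / . n] }  — shift
  I2: { [Y → T . (] }  — shift
  I3: { [Y' → Y .] }  — accept
  I4: { [T → b . n T] }  — shift
  I5: { [T → . b n T], [T → . f Y Y], [T → . n f], [T → f . Y Y], [Y → . / n], [Y → . T (] }  — shift
  I6: { [T → n . f] }  — shift
  I7: { [T → n f .] }  — reduce
  I8: { [T → . b n T], [T → . f Y Y], [T → . n f], [T → f Y . Y], [Y → . / n], [Y → . T (] }  — shift
  I9: { [T → f Y Y .] }  — reduce
  I10: { [T → . b n T], [T → . f Y Y], [T → . n f], [T → b n . T] }  — shift
  I11: { [T → b n T .] }  — reduce
  I12: { [Y → T ( .] }  — reduce
  I13: { [Y → / n .] }  — reduce

No state contains both a complete item and a shift item.

Answer: No shift-reduce conflicts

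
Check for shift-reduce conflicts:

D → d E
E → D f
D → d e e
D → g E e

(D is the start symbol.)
No shift-reduce conflicts

A shift-reduce conflict occurs when an LR(0) state has both:
  - a complete (reduce) item [A → α .] (dot at the end), and
  - a shift item [B → β . c γ] (dot before a terminal).

Augment with D' → D and build the canonical LR(0) collection (I0 = CLOSURE({[D' → . D]}), then GOTO on every symbol after a dot until no new states appear). It has 11 states:
  I0: { [D → . d E], [D → . d e e], [D → . g E e], [D' → . D] }  — shift
  I1: { [D' → D .] }  — accept
  I2: { [D → . d E], [D → . d e e], [D → . g E e], [D → d . E], [D → d . e e], [E → . D f] }  — shift
  I3: { [D → . d E], [D → . d e e], [D → . g E e], [D → g . E e], [E → . D f] }  — shift
  I4: { [E → D . f] }  — shift
  I5: { [D → g E . e] }  — shift
  I6: { [D → g E e .] }  — reduce
  I7: { [E → D f .] }  — reduce
  I8: { [D → d E .] }  — reduce
  I9: { [D → d e . e] }  — shift
  I10: { [D → d e e .] }  — reduce

No state contains both a complete item and a shift item.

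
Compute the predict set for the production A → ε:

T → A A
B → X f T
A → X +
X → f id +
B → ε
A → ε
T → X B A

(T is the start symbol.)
{ $, 'f' }

PREDICT(A → ε) = (FIRST(RHS) \ {ε}) ∪ (FOLLOW(A) if ε ∈ FIRST(RHS), i.e. RHS ⇒* ε)
The right-hand side is ε (FIRST(ε) = { ε }), so the predict set is FOLLOW(A) = { $, 'f' }
PREDICT(A → ε) = { $, 'f' }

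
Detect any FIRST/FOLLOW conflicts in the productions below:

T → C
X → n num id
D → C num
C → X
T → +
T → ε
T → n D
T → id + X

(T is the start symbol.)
No FIRST/FOLLOW conflicts.

Nullable non-terminals: T.
FIRST sets used below: FIRST(C) = { 'n' }

T: nullable alternative(s) T → ε; FOLLOW(T) = { $ }
  T → C: FIRST \ {ε} = { 'n' } — disjoint from FOLLOW(T)
  T → +: FIRST \ {ε} = { '+' } — disjoint from FOLLOW(T)
  T → ε: FIRST \ {ε} = { } — this is the only nullable alternative, skip
  T → n D: FIRST \ {ε} = { 'n' } — disjoint from FOLLOW(T)
  T → id + X: FIRST \ {ε} = { 'id' } — disjoint from FOLLOW(T)

C, D, X have no nullable alternative, so no FIRST/FOLLOW check is needed there.

No FIRST/FOLLOW conflicts found.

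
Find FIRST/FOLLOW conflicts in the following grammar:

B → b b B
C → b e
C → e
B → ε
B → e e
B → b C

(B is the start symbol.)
No FIRST/FOLLOW conflicts.

A FIRST/FOLLOW conflict occurs when a non-terminal N has a nullable alternative N → β (β ⇒* ε) and another alternative N → α with FIRST(α) ∩ FOLLOW(N) ≠ ∅: on such a lookahead the parser cannot decide between expanding α and letting N vanish via β.

Nullable non-terminals: B.

B: nullable alternative(s) B → ε; FOLLOW(B) = { $ }
  B → b b B: FIRST \ {ε} = { 'b' } — disjoint from FOLLOW(B)
  B → ε: FIRST \ {ε} = { } — this is the only nullable alternative, skip
  B → e e: FIRST \ {ε} = { 'e' } — disjoint from FOLLOW(B)
  B → b C: FIRST \ {ε} = { 'b' } — disjoint from FOLLOW(B)

C has no nullable alternative, so no FIRST/FOLLOW check is needed there.

No FIRST/FOLLOW conflicts found.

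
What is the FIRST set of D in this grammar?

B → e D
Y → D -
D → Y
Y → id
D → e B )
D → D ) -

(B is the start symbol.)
FIRST sets of the other non-terminals involved (by the same procedure, iterated to a fixed point):
  FIRST(Y) = { 'e', 'id' }

From D → Y:
  - Y is a non-terminal: add FIRST(Y) \ {ε} = { 'e', 'id' }
    Y is not nullable, so stop
From D → e B ):
  - e is a terminal: add 'e' and stop
From D → D ) -:
  - D is the symbol being defined: contributes nothing new
    D is not nullable, so stop

Collecting: FIRST(D) = { 'e', 'id' }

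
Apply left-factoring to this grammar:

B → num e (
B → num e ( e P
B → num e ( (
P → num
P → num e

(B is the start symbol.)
B → num e ( B'
B' → ε
B' → e P
B' → (
P → num P'
P' → ε
P' → e

Left-factoring transforms A → αβ₁ | αβ₂ into A → αA' and A' → β₁ | β₂
(α is the longest common prefix among the alternatives). Repeat until
no nonterminal has two alternatives with a common prefix.

Round 1: B has alternatives sharing prefix 'num e ('. Introduce B': B → num e ( B'
  Add: B' → ε
  Add: B' → e P
  Add: B' → (

Round 2: P has alternatives sharing prefix 'num'. Introduce P': P → num P'
  Add: P' → ε
  Add: P' → e

No remaining common prefixes — done.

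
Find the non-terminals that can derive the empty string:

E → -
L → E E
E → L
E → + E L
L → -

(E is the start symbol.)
None

A non-terminal is nullable if it can derive ε (the empty string): either it has an ε-production, or it has a production whose right-hand side consists entirely of nullable non-terminals.

There are no ε-productions, so no non-terminal can derive ε.
No non-terminals are nullable.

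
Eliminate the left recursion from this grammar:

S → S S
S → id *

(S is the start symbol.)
S is directly left-recursive. The standard transformation for
  A → A α₁ | ... | A α_m | β₁ | ... | β_n
is
  A  → β₁ A' | ... | β_n A'
  A' → α₁ A' | ... | α_m A' | ε

S → id * becomes S → id * S'
S → S S becomes S' → S S'
Add S' → ε

Resulting grammar:
S → id * S'
S' → S S'
S' → ε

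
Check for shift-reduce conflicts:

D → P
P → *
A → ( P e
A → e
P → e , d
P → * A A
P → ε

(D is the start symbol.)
Yes — I0: [P → .] vs [P → . *]; I1: [P → * .] vs [A → . ( P e]; I7: [P → .] vs [P → . *]

A shift-reduce conflict occurs when an LR(0) state has both:
  - a complete (reduce) item [A → α .] (dot at the end), and
  - a shift item [B → β . c γ] (dot before a terminal).

Augment with D' → D and build the canonical LR(0) collection (I0 = CLOSURE({[D' → . D]}), then GOTO on every symbol after a dot until no new states appear). It has 13 states:
  I0: { [D → . P], [D' → . D], [P → . * A A], [P → . *], [P → . e , d], [P → .] }  — shift, reduce
  I1: { [A → . ( P e], [A → . e], [P → * . A A], [P → * .] }  — shift, reduce
  I2: { [D' → D .] }  — accept
  I3: { [D → P .] }  — reduce
  I4: { [P → e . , d] }  — shift
  I5: { [P → e , . d] }  — shift
  I6: { [P → e , d .] }  — reduce
  I7: { [A → ( . P e], [P → . * A A], [P → . *], [P → . e , d], [P → .] }  — shift, reduce
  I8: { [A → . ( P e], [A → . e], [P → * A . A] }  — shift
  I9: { [A → e .] }  — reduce
  I10: { [P → * A A .] }  — reduce
  I11: { [A → ( P . e] }  — shift
  I12: { [A → ( P e .] }  — reduce

I0 contains reduce item [P → .] and shift items [P → . *], [P → . * A A], [P → . e , d] — shift-reduce conflict.
I1 contains reduce item [P → * .] and shift items [A → . ( P e], [A → . e] — shift-reduce conflict.
I7 contains reduce item [P → .] and shift items [P → . *], [P → . * A A], [P → . e , d] — shift-reduce conflict.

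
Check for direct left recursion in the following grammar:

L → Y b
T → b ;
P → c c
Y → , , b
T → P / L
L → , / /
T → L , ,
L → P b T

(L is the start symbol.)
Direct left recursion occurs when N → N α for some non-terminal N (the right-hand side begins with the left-hand side itself).

L → Y b: starts with Y
T → b ;: starts with b
P → c c: starts with c
Y → , , b: starts with ','
T → P / L: starts with P
L → , / /: starts with ','
T → L , ,: starts with L
L → P b T: starts with P

No direct left recursion found.

Answer: No direct left recursion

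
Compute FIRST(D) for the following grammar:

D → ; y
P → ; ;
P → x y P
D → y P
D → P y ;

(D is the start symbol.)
{ ';', 'x', 'y' }

FIRST sets of the other non-terminals involved (by the same procedure, iterated to a fixed point):
  FIRST(P) = { ';', 'x' }

From D → ; y:
  - ';' is a terminal: add ';' and stop
From D → y P:
  - y is a terminal: add 'y' and stop
From D → P y ;:
  - P is a non-terminal: add FIRST(P) \ {ε} = { ';', 'x' }
    P is not nullable, so stop

Collecting: FIRST(D) = { ';', 'x', 'y' }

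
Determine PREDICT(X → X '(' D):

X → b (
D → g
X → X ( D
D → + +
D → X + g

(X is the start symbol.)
PREDICT(X → X '(' D) = (FIRST(RHS) \ {ε}) ∪ (FOLLOW(X) if ε ∈ FIRST(RHS), i.e. RHS ⇒* ε)
FIRST(X) = { 'b' }
FIRST(X '(' D) = { 'b' }
ε ∉ FIRST(X '(' D), so FOLLOW(X) is not added.
PREDICT(X → X '(' D) = { 'b' }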